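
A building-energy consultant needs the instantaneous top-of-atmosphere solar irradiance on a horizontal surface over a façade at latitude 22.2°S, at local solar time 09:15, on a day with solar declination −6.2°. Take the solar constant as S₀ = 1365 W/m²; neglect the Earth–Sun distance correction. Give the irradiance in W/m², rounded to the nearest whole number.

1000 W/m²

Hour angle H = 15° × (9.25 − 12) = -41.25°.
With φ = -22.2°, δ = -6.2°, H = -41.25°: sin φ sin δ = 0.0408, cos φ cos δ cos H = 0.6920, so cos θ_z = 0.7328.
Top-of-atmosphere irradiance = S₀ cos θ_z = 1365 × 0.7328 = 1000.27 W/m².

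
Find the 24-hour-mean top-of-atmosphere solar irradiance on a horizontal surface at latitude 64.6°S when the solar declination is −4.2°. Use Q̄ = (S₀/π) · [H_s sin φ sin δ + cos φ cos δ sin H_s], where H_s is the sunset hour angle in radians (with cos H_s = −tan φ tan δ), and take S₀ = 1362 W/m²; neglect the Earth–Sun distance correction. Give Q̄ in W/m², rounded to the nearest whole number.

233 W/m²

cos H_s = −tan(-64.6°) · tan(-4.2°) = -0.1547, so H_s = arccos(-0.1547) = 98.90°. In radians, H_s = 1.7261.
H_s sin φ sin δ = 1.7261 × -0.9033 × -0.0732 = 0.1141.
cos φ cos δ sin H_s = 0.4289 × 0.9973 × 0.9880 = 0.4226.
Q̄ = (1362/π) × (0.1141 + 0.4226) = 433.54 × 0.5367 = 232.68 W/m².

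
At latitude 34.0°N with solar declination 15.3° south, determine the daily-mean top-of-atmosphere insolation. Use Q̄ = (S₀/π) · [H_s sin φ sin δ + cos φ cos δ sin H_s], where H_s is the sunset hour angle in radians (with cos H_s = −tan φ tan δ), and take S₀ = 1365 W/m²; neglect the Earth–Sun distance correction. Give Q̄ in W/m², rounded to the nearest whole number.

253 W/m²

−tan φ tan δ = −(0.6745)(-0.2736) = 0.1845; H_s = arccos(0.1845) = 79.37°. In radians, H_s = 1.3853.
H_s sin φ sin δ = 1.3853 × 0.5592 × -0.2639 = -0.2044.
cos φ cos δ sin H_s = 0.8290 × 0.9646 × 0.9828 = 0.7859.
Q̄ = (1365/π) × (-0.2044 + 0.7859) = 434.49 × 0.5815 = 252.66 W/m².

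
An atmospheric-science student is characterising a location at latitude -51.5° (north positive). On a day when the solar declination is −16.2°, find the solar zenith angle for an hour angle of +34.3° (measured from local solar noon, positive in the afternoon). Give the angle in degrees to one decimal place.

44.6°

cos θ_z = sin φ sin δ + cos φ cos δ cos H = (-0.7826)(-0.2790) + (0.6225)(0.9603)(0.8261) = 0.7122.
θ_z = arccos(0.7122) = 44.59°.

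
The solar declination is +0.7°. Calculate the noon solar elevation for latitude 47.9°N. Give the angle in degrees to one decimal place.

42.8°

At local solar noon the hour angle is zero, so the elevation is 90° − |φ − δ| = 90° − |47.9° − (0.7°)| = 90° − 47.2° = 42.8°.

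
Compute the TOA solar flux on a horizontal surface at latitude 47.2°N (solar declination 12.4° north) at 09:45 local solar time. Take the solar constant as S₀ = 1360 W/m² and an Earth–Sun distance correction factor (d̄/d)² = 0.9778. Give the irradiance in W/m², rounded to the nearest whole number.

943 W/m²

Hour angle H = 15° × (9.75 − 12) = -33.75°.
cos θ_z = sin φ sin δ + cos φ cos δ cos H = (0.7337)(0.2147) + (0.6794)(0.9767)(0.8315) = 0.7093.
Top-of-atmosphere irradiance = S₀ (d̄/d)² cos θ_z = 1360 × 0.9778 × 0.7093 = 943.23 W/m².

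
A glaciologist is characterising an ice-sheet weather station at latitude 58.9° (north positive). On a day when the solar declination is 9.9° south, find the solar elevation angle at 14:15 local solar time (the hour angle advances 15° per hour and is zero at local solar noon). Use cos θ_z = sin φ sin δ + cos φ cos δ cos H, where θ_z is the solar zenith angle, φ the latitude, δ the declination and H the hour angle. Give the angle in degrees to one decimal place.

Hour angle H = 15° × (14.25 − 12) = 33.75°.
cos θ_z = sin(58.9°) sin(-9.9°) + cos(58.9°) cos(-9.9°) cos(33.75°) = -0.1472 + 0.4231 = 0.2759.
θ_z = arccos(0.2759) = 73.98°, so the elevation is 90° − 73.98° = 16.02°.

16.0°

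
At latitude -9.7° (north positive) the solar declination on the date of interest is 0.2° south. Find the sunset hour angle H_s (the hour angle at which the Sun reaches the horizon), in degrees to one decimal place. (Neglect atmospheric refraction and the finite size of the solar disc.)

−tan φ tan δ = −(-0.1709)(-0.0035) = -0.0006; H_s = arccos(-0.0006) = 90.03°.

90.0°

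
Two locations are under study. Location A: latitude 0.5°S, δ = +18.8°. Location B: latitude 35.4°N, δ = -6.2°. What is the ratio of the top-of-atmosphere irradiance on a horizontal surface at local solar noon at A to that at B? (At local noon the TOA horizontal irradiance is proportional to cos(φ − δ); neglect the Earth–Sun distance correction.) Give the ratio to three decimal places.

1.262

A: cos θ_z = cos(-0.5° − (18.8°)) = 0.9438.
B: cos θ_z = cos(35.4° − (-6.2°)) = 0.7478.
Ratio A/B = 0.9438 / 0.7478 = 1.2621.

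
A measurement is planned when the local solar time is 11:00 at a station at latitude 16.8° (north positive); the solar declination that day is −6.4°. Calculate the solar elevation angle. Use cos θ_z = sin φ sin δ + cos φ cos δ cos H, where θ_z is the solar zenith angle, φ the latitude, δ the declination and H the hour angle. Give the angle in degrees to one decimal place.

Hour angle H = 15° × (11 − 12) = -15.00°.
With φ = 16.8°, δ = -6.4°, H = -15.00°: sin φ sin δ = -0.0322, cos φ cos δ cos H = 0.9189, so cos θ_z = 0.8867.
θ_z = arccos(0.8867) = 27.54°, so the elevation is 90° − 27.54° = 62.46°.

62.5°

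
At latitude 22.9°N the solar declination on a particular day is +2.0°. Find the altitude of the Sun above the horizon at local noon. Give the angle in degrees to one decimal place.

69.1°

At local solar noon the hour angle is zero, so the elevation is 90° − |φ − δ| = 90° − |22.9° − (2.0°)| = 90° − 20.9° = 69.1°.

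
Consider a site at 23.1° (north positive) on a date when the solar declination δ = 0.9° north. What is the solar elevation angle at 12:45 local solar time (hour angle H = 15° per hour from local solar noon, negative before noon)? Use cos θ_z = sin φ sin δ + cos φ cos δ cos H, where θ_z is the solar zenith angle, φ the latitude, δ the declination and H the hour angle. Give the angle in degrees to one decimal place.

Hour angle H = 15° × (12.75 − 12) = 11.25°.
With φ = 23.1°, δ = 0.9°, H = 11.25°: sin φ sin δ = 0.0062, cos φ cos δ cos H = 0.9020, so cos θ_z = 0.9082.
θ_z = arccos(0.9082) = 24.74°, so the elevation is 90° − 24.74° = 65.26°.

65.3°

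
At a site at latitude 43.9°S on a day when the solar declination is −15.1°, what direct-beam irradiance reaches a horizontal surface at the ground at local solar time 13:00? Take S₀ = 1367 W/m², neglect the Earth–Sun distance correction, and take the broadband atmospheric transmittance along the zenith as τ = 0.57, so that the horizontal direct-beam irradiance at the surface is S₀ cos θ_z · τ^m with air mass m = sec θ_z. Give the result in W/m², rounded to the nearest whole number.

603 W/m²

Hour angle H = 15° × (13 − 12) = 15.00°.
With φ = -43.9°, δ = -15.1°, H = 15.00°: sin φ sin δ = 0.1806, cos φ cos δ cos H = 0.6720, so cos θ_z = 0.8526.
Air mass m = 1/cos θ_z = 1/0.8526 = 1.173; τ^m = 0.57^1.173 = 0.5172.
Surface direct beam = 1367 × 0.8526 × 0.5172 = 602.80 W/m².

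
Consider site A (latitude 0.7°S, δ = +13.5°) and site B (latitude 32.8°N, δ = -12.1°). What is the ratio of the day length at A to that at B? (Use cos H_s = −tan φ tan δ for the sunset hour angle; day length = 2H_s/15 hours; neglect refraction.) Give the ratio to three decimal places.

1.095

A: H_s = arccos(−tan -0.7° · tan 13.5°) = 89.83°, so 2H_s/15 = 11.9773 h.
B: H_s = arccos(−tan 32.8° · tan -12.1°) = 82.06°, so 2H_s/15 = 10.9413 h.
Ratio A/B = 11.9773 / 10.9413 = 1.0947.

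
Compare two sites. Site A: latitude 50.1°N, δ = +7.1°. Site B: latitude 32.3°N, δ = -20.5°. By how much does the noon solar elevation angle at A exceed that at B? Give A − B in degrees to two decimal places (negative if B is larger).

+9.80°

A: 90° − |50.1 − (7.1)| = 47.00°.
B: 90° − |32.3 − (-20.5)| = 37.20°.
A − B = 47.00 − 37.20 = 9.80°.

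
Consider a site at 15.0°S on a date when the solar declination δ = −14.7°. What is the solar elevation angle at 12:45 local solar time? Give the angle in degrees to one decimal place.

79.1°

Hour angle H = 15° × (12.75 − 12) = 11.25°.
cos θ_z = sin φ sin δ + cos φ cos δ cos H = (-0.2588)(-0.2538) + (0.9659)(0.9673)(0.9808) = 0.9821.
θ_z = arccos(0.9821) = 10.86°, so the elevation is 90° − 10.86° = 79.14°.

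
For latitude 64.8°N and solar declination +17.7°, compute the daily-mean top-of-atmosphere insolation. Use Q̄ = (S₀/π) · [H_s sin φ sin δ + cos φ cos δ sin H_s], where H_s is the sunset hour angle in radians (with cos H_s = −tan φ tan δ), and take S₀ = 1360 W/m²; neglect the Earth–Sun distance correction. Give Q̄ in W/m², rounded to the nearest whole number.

405 W/m²

cos H_s = −tan(64.8°) · tan(17.7°) = -0.6782, so H_s = arccos(-0.6782) = 132.70°. In radians, H_s = 2.3161.
H_s sin φ sin δ = 2.3161 × 0.9048 × 0.3040 = 0.6371.
cos φ cos δ sin H_s = 0.4258 × 0.9527 × 0.7349 = 0.2981.
Q̄ = (1360/π) × (0.6371 + 0.2981) = 432.90 × 0.9352 = 404.85 W/m².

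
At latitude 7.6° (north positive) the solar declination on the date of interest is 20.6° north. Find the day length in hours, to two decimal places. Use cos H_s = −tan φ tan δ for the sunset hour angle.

12.38 hours

The sunset hour angle satisfies cos H_s = −tan φ tan δ = -0.0502, giving H_s = 92.88°.
Day length = 2 H_s / 15° h⁻¹ = 185.76° / 15 = 12.384 h.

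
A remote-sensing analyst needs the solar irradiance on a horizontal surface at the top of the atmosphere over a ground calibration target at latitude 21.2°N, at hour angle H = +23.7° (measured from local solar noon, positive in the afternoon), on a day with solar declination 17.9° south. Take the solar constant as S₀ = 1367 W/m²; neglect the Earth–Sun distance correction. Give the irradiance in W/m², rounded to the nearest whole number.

959 W/m²

cos θ_z = sin(21.2°) sin(-17.9°) + cos(21.2°) cos(-17.9°) cos(23.70°) = -0.1111 + 0.8124 = 0.7013.
Top-of-atmosphere irradiance = S₀ cos θ_z = 1367 × 0.7013 = 958.68 W/m².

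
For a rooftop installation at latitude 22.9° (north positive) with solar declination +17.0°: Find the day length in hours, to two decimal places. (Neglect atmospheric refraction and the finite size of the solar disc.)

12.99 hours

The sunset hour angle satisfies cos H_s = −tan φ tan δ = -0.1291, giving H_s = 97.42°.
Day length = 2 H_s / 15° h⁻¹ = 194.84° / 15 = 12.989 h.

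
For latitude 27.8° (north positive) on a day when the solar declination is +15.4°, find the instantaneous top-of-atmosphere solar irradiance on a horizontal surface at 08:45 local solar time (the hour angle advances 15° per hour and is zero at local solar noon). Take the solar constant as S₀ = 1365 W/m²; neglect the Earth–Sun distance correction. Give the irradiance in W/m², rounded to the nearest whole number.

Hour angle H = 15° × (8.75 − 12) = -48.75°.
cos θ_z = sin φ sin δ + cos φ cos δ cos H = (0.4664)(0.2656) + (0.8846)(0.9641)(0.6593) = 0.6862.
Top-of-atmosphere irradiance = S₀ cos θ_z = 1365 × 0.6862 = 936.66 W/m².

937 W/m²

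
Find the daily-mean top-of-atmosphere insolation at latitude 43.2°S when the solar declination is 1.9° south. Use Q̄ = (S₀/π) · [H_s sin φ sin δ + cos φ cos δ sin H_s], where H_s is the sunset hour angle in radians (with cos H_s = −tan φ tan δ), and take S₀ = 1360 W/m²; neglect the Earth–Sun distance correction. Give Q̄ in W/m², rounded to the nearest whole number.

The sunset hour angle satisfies cos H_s = −tan φ tan δ = -0.0312, giving H_s = 91.79°. In radians, H_s = 1.6020.
H_s sin φ sin δ = 1.6020 × -0.6845 × -0.0332 = 0.0364.
cos φ cos δ sin H_s = 0.7290 × 0.9995 × 0.9995 = 0.7283.
Q̄ = (1360/π) × (0.0364 + 0.7283) = 432.90 × 0.7647 = 331.04 W/m².

331 W/m²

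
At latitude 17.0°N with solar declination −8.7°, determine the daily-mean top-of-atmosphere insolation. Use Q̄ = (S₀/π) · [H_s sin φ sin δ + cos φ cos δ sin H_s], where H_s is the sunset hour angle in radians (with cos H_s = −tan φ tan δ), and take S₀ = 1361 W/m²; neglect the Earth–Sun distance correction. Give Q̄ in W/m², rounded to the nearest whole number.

The sunset hour angle satisfies cos H_s = −tan φ tan δ = 0.0468, giving H_s = 87.32°. In radians, H_s = 1.5240.
H_s sin φ sin δ = 1.5240 × 0.2924 × -0.1513 = -0.0674.
cos φ cos δ sin H_s = 0.9563 × 0.9885 × 0.9989 = 0.9443.
Q̄ = (1361/π) × (-0.0674 + 0.9443) = 433.22 × 0.8769 = 379.89 W/m².

380 W/m²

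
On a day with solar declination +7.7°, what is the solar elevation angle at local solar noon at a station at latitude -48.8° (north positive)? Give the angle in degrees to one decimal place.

At local solar noon the hour angle is zero, so the elevation is 90° − |φ − δ| = 90° − |-48.8° − (7.7°)| = 90° − 56.5° = 33.5°.

33.5°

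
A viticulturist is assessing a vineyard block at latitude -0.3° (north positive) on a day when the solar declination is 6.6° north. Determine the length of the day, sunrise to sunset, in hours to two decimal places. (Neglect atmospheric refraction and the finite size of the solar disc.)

12.00 hours

−tan φ tan δ = −(-0.0052)(0.1157) = 0.0006; H_s = arccos(0.0006) = 89.97°.
Day length = 2 H_s / 15° h⁻¹ = 179.94° / 15 = 11.996 h.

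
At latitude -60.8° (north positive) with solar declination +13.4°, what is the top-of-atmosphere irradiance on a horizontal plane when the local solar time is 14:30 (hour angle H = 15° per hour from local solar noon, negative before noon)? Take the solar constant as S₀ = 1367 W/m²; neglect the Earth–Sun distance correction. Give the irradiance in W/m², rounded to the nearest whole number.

238 W/m²

Hour angle H = 15° × (14.5 − 12) = 37.50°.
cos θ_z = sin(-60.8°) sin(13.4°) + cos(-60.8°) cos(13.4°) cos(37.50°) = -0.2023 + 0.3765 = 0.1742.
Top-of-atmosphere irradiance = S₀ cos θ_z = 1367 × 0.1742 = 238.13 W/m².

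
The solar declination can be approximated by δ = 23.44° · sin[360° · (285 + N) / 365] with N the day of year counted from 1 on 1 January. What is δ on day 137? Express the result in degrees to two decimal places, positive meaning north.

+19.48°

360 × (285 + 137) / 365 = 416.219°; sin(416.219°) = 0.8312.
δ = 23.44 × 0.8312 = 19.483° ≈ +19.48°.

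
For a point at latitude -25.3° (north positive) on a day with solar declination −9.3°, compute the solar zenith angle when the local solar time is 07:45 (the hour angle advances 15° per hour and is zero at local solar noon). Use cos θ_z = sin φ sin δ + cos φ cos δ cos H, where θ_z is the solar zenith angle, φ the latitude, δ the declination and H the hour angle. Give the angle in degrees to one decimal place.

Hour angle H = 15° × (7.75 − 12) = -63.75°.
cos θ_z = sin φ sin δ + cos φ cos δ cos H = (-0.4274)(-0.1616) + (0.9041)(0.9869)(0.4423) = 0.4637.
θ_z = arccos(0.4637) = 62.37°.

62.4°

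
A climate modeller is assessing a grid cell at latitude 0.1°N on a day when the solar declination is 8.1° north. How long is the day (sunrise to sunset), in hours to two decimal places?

12.00 hours

−tan φ tan δ = −(0.0017)(0.1423) = -0.0002; H_s = arccos(-0.0002) = 90.01°.
Day length = 2 H_s / 15° h⁻¹ = 180.02° / 15 = 12.001 h.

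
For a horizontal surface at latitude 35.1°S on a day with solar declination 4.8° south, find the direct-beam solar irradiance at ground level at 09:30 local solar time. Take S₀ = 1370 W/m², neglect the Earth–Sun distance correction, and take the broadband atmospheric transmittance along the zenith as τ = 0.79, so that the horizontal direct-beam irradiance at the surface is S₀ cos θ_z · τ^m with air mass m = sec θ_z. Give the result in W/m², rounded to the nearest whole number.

Hour angle H = 15° × (9.5 − 12) = -37.50°.
cos θ_z = sin φ sin δ + cos φ cos δ cos H = (-0.5750)(-0.0837) + (0.8181)(0.9965)(0.7934) = 0.6949.
Air mass m = 1/cos θ_z = 1/0.6949 = 1.439; τ^m = 0.79^1.439 = 0.7123.
Surface direct beam = 1370 × 0.6949 × 0.7123 = 678.12 W/m².

678 W/m²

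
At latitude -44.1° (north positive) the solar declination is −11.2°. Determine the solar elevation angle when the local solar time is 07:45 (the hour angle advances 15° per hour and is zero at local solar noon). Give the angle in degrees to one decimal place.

Hour angle H = 15° × (7.75 − 12) = -63.75°.
cos θ_z = sin φ sin δ + cos φ cos δ cos H = (-0.6959)(-0.1942) + (0.7181)(0.9810)(0.4423) = 0.4467.
θ_z = arccos(0.4467) = 63.47°, so the elevation is 90° − 63.47° = 26.53°.

26.5°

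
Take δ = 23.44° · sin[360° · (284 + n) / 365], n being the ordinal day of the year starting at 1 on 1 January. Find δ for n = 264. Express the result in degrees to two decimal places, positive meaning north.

360 × (284 + 264) / 365 = 540.493°; sin(540.493°) = -0.0086.
δ = 23.44 × -0.0086 = -0.202° ≈ -0.20°.

-0.20°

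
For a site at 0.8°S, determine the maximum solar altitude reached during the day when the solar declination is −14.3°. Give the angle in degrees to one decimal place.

At local solar noon the hour angle is zero, so the elevation is 90° − |φ − δ| = 90° − |-0.8° − (-14.3°)| = 90° − 13.5° = 76.5°.

76.5°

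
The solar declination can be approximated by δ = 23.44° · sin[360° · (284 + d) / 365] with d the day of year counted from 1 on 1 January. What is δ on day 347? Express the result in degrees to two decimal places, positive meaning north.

360 × (284 + 347) / 365 = 622.356°; sin(622.356°) = -0.9911.
δ = 23.44 × -0.9911 = -23.231° ≈ -23.23°.

-23.23°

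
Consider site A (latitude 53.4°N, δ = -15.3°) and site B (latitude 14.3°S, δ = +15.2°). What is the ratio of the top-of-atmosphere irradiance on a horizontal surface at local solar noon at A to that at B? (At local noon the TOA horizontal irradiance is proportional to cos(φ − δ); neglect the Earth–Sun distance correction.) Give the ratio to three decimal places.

0.417

A: cos θ_z = cos(53.4° − (-15.3°)) = 0.3633.
B: cos θ_z = cos(-14.3° − (15.2°)) = 0.8704.
Ratio A/B = 0.3633 / 0.8704 = 0.4174.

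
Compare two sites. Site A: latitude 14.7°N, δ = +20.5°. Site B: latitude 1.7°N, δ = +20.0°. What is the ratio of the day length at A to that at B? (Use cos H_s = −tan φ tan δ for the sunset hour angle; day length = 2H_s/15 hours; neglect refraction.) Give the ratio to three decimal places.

A: H_s = arccos(−tan 14.7° · tan 20.5°) = 95.63°, so 2H_s/15 = 12.7507 h.
B: H_s = arccos(−tan 1.7° · tan 20.0°) = 90.62°, so 2H_s/15 = 12.0827 h.
Ratio A/B = 12.7507 / 12.0827 = 1.0553.

1.055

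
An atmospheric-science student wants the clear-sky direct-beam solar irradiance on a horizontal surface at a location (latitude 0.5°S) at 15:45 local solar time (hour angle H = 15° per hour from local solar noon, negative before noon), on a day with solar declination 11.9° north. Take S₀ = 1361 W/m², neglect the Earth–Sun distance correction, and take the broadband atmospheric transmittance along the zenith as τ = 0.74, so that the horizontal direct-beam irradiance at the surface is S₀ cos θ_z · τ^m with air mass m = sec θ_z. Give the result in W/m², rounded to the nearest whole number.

423 W/m²

Hour angle H = 15° × (15.75 − 12) = 56.25°.
cos θ_z = sin φ sin δ + cos φ cos δ cos H = (-0.0087)(0.2062) + (1.0000)(0.9785)(0.5556) = 0.5419.
Air mass m = 1/cos θ_z = 1/0.5419 = 1.845; τ^m = 0.74^1.845 = 0.5738.
Surface direct beam = 1361 × 0.5419 × 0.5738 = 423.19 W/m².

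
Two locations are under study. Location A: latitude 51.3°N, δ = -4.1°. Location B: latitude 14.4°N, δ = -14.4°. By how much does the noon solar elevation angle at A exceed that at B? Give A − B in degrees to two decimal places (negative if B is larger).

-26.60°

A: 90° − |51.3 − (-4.1)| = 34.60°.
B: 90° − |14.4 − (-14.4)| = 61.20°.
A − B = 34.60 − 61.20 = -26.60°.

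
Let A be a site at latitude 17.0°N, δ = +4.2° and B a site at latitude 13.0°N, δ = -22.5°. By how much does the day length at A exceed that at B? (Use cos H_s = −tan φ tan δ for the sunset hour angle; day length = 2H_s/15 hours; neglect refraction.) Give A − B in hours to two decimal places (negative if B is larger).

A: H_s = arccos(−tan 17.0° · tan 4.2°) = 91.29°, so 2H_s/15 = 12.1720 h.
B: H_s = arccos(−tan 13.0° · tan -22.5°) = 84.51°, so 2H_s/15 = 11.2680 h.
A − B = 12.1720 − 11.2680 = 0.9040 h.

+0.90 h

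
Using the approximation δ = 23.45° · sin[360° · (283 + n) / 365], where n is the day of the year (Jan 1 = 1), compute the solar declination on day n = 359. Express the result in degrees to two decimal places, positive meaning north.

-23.41°

360 × (283 + 359) / 365 = 633.205°; sin(633.205°) = -0.9984.
δ = 23.45 × -0.9984 = -23.412° ≈ -23.41°.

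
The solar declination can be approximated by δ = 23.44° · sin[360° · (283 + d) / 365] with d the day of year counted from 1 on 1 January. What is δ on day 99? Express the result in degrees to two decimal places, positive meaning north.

+6.76°

360 × (283 + 99) / 365 = 376.767°; sin(376.767°) = 0.2885.
δ = 23.44 × 0.2885 = 6.762° ≈ +6.76°.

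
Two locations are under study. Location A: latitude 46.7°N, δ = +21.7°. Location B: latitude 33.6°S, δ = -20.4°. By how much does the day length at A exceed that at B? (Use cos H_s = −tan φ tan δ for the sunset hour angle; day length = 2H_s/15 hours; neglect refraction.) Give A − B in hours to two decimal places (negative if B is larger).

+1.42 h

A: H_s = arccos(−tan 46.7° · tan 21.7°) = 114.98°, so 2H_s/15 = 15.3307 h.
B: H_s = arccos(−tan -33.6° · tan -20.4°) = 104.31°, so 2H_s/15 = 13.9080 h.
A − B = 15.3307 − 13.9080 = 1.4227 h.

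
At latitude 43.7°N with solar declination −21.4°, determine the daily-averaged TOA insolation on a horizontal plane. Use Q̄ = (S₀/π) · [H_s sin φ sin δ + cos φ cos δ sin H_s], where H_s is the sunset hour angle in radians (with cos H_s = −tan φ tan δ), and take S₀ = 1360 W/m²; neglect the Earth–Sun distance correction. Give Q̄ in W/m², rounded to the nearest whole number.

The sunset hour angle satisfies cos H_s = −tan φ tan δ = 0.3745, giving H_s = 68.01°. In radians, H_s = 1.1870.
H_s sin φ sin δ = 1.1870 × 0.6909 × -0.3649 = -0.2993.
cos φ cos δ sin H_s = 0.7230 × 0.9311 × 0.9272 = 0.6242.
Q̄ = (1360/π) × (-0.2993 + 0.6242) = 432.90 × 0.3249 = 140.65 W/m².

141 W/m²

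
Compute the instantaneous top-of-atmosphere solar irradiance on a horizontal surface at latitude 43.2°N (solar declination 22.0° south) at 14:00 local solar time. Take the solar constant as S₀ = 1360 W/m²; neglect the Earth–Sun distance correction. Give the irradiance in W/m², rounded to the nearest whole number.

Hour angle H = 15° × (14 − 12) = 30.00°.
With φ = 43.2°, δ = -22.0°, H = 30.00°: sin φ sin δ = -0.2564, cos φ cos δ cos H = 0.5853, so cos θ_z = 0.3289.
Top-of-atmosphere irradiance = S₀ cos θ_z = 1360 × 0.3289 = 447.30 W/m².

447 W/m²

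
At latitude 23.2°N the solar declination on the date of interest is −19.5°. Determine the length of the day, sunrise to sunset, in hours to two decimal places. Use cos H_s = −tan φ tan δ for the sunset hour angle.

10.84 hours

The sunset hour angle satisfies cos H_s = −tan φ tan δ = 0.1518, giving H_s = 81.27°.
Day length = 2 H_s / 15° h⁻¹ = 162.54° / 15 = 10.836 h.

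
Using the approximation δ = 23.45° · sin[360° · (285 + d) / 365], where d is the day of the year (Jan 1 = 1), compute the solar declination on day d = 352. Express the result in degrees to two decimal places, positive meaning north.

360 × (285 + 352) / 365 = 628.274°; sin(628.274°) = -0.9995.
δ = 23.45 × -0.9995 = -23.438° ≈ -23.44°.

-23.44°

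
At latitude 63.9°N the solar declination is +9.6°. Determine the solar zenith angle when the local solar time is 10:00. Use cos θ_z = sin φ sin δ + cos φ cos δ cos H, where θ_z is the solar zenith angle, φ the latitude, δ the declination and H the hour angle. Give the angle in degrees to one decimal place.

58.3°

Hour angle H = 15° × (10 − 12) = -30.00°.
cos θ_z = sin φ sin δ + cos φ cos δ cos H = (0.8980)(0.1668) + (0.4399)(0.9860)(0.8660) = 0.5254.
θ_z = arccos(0.5254) = 58.30°.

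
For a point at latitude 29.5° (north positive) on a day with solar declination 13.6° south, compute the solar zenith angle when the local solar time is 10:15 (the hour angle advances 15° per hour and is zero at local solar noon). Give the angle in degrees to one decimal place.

Hour angle H = 15° × (10.25 − 12) = -26.25°.
With φ = 29.5°, δ = -13.6°, H = -26.25°: sin φ sin δ = -0.1158, cos φ cos δ cos H = 0.7587, so cos θ_z = 0.6429.
θ_z = arccos(0.6429) = 49.99°.

50.0°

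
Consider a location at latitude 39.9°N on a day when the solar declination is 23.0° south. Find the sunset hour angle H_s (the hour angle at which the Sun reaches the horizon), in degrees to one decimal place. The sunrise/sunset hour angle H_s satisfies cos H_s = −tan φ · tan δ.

The sunset hour angle satisfies cos H_s = −tan φ tan δ = 0.3549, giving H_s = 69.21°.

69.2°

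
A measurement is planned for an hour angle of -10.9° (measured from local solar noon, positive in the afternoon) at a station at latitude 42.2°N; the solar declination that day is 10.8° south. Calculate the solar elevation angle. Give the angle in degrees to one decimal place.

With φ = 42.2°, δ = -10.8°, H = -10.90°: sin φ sin δ = -0.1259, cos φ cos δ cos H = 0.7146, so cos θ_z = 0.5887.
θ_z = arccos(0.5887) = 53.94°, so the elevation is 90° − 53.94° = 36.06°.

36.1°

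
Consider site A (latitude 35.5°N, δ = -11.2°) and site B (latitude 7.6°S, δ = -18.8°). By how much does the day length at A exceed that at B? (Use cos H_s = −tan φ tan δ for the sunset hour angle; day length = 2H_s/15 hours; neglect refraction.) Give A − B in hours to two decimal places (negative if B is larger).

-1.43 h

A: H_s = arccos(−tan 35.5° · tan -11.2°) = 81.88°, so 2H_s/15 = 10.9173 h.
B: H_s = arccos(−tan -7.6° · tan -18.8°) = 92.60°, so 2H_s/15 = 12.3467 h.
A − B = 10.9173 − 12.3467 = -1.4294 h.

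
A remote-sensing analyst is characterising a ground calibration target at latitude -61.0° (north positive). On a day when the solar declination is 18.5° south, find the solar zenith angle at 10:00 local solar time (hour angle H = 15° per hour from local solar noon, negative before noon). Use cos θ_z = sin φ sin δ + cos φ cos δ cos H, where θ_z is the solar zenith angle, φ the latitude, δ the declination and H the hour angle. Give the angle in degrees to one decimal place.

47.5°

Hour angle H = 15° × (10 − 12) = -30.00°.
cos θ_z = sin(-61.0°) sin(-18.5°) + cos(-61.0°) cos(-18.5°) cos(-30.00°) = 0.2775 + 0.3982 = 0.6757.
θ_z = arccos(0.6757) = 47.49°.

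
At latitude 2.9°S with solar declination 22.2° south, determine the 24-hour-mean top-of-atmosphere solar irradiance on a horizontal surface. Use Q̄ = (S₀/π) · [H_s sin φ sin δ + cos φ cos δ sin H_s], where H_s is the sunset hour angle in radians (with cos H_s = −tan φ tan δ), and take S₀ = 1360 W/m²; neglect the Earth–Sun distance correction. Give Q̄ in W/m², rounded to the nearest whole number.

cos H_s = −tan(-2.9°) · tan(-22.2°) = -0.0207, so H_s = arccos(-0.0207) = 91.19°. In radians, H_s = 1.5916.
H_s sin φ sin δ = 1.5916 × -0.0506 × -0.3778 = 0.0304.
cos φ cos δ sin H_s = 0.9987 × 0.9259 × 0.9998 = 0.9245.
Q̄ = (1360/π) × (0.0304 + 0.9245) = 432.90 × 0.9549 = 413.38 W/m².

413 W/m²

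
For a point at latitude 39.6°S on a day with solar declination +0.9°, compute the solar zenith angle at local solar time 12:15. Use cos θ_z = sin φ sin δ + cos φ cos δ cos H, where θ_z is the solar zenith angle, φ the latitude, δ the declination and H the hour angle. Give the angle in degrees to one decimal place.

Hour angle H = 15° × (12.25 − 12) = 3.75°.
With φ = -39.6°, δ = 0.9°, H = 3.75°: sin φ sin δ = -0.0100, cos φ cos δ cos H = 0.7688, so cos θ_z = 0.7588.
θ_z = arccos(0.7588) = 40.64°.

40.6°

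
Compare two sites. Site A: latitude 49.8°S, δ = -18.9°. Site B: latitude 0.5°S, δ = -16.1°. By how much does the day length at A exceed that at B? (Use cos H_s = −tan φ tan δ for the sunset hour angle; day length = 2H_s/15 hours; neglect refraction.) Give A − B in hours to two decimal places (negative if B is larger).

+3.17 h

A: H_s = arccos(−tan -49.8° · tan -18.9°) = 113.90°, so 2H_s/15 = 15.1867 h.
B: H_s = arccos(−tan -0.5° · tan -16.1°) = 90.14°, so 2H_s/15 = 12.0187 h.
A − B = 15.1867 − 12.0187 = 3.1680 h.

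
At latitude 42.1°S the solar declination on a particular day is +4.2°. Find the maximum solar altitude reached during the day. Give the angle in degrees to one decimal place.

At local solar noon the hour angle is zero, so the elevation is 90° − |φ − δ| = 90° − |-42.1° − (4.2°)| = 90° − 46.3° = 43.7°.

43.7°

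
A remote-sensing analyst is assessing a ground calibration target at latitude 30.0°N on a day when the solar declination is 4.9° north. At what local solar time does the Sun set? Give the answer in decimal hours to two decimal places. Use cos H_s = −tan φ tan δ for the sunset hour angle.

cos H_s = −tan(30.0°) · tan(4.9°) = -0.0495, so H_s = arccos(-0.0495) = 92.84°.
Sunset is at 12 + H_s/15 = 12 + 6.189 = 18.189 h local solar time.

18.19 h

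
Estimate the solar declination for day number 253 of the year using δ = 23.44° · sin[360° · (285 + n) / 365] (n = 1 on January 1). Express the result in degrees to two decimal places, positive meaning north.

360 × (285 + 253) / 365 = 530.630°; sin(530.630°) = 0.1628.
δ = 23.44 × 0.1628 = 3.816° ≈ +3.82°.

+3.82°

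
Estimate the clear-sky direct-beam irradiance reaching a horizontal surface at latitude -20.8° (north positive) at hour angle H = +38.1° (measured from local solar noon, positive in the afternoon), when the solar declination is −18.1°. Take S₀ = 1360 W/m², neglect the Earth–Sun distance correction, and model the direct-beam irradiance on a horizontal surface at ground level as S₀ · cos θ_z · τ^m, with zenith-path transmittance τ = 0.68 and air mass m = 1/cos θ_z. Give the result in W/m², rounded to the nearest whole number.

cos θ_z = sin(-20.8°) sin(-18.1°) + cos(-20.8°) cos(-18.1°) cos(38.10°) = 0.1103 + 0.6992 = 0.8095.
Air mass m = 1/cos θ_z = 1/0.8095 = 1.235; τ^m = 0.68^1.235 = 0.6211.
Surface direct beam = 1360 × 0.8095 × 0.6211 = 683.78 W/m².

684 W/m²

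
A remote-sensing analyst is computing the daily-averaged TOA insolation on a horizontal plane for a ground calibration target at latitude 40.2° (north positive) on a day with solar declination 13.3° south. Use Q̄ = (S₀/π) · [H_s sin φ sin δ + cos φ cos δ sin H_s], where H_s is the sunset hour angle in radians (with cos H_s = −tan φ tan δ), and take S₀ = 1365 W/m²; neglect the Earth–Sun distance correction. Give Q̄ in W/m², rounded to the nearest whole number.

228 W/m²

−tan φ tan δ = −(0.8451)(-0.2364) = 0.1998; H_s = arccos(0.1998) = 78.47°. In radians, H_s = 1.3696.
H_s sin φ sin δ = 1.3696 × 0.6455 × -0.2300 = -0.2033.
cos φ cos δ sin H_s = 0.7638 × 0.9732 × 0.9798 = 0.7283.
Q̄ = (1365/π) × (-0.2033 + 0.7283) = 434.49 × 0.5250 = 228.11 W/m².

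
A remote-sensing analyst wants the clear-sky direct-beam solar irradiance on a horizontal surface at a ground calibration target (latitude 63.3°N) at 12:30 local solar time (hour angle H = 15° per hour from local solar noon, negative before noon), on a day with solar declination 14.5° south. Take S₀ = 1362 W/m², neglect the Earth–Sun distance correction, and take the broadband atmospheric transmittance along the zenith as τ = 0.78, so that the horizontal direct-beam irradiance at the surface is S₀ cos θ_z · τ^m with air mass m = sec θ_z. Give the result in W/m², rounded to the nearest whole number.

Hour angle H = 15° × (12.5 − 12) = 7.50°.
With φ = 63.3°, δ = -14.5°, H = 7.50°: sin φ sin δ = -0.2237, cos φ cos δ cos H = 0.4313, so cos θ_z = 0.2076.
Air mass m = 1/cos θ_z = 1/0.2076 = 4.817; τ^m = 0.78^4.817 = 0.3021.
Surface direct beam = 1362 × 0.2076 × 0.3021 = 85.42 W/m².

85 W/m²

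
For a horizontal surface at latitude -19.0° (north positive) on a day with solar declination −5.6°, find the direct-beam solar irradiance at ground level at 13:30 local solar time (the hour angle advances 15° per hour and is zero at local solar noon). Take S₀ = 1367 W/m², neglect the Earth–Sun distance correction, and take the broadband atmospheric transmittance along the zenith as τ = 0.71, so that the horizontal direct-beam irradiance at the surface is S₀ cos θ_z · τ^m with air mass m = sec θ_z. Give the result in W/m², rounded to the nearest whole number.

Hour angle H = 15° × (13.5 − 12) = 22.50°.
With φ = -19.0°, δ = -5.6°, H = 22.50°: sin φ sin δ = 0.0318, cos φ cos δ cos H = 0.8694, so cos θ_z = 0.9012.
Air mass m = 1/cos θ_z = 1/0.9012 = 1.110; τ^m = 0.71^1.110 = 0.6837.
Surface direct beam = 1367 × 0.9012 × 0.6837 = 842.28 W/m².

842 W/m²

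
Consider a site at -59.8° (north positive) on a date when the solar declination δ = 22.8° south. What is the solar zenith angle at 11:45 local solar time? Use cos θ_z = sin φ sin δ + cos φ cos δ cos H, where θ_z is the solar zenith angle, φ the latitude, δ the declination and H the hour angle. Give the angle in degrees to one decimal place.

37.1°

Hour angle H = 15° × (11.75 − 12) = -3.75°.
With φ = -59.8°, δ = -22.8°, H = -3.75°: sin φ sin δ = 0.3349, cos φ cos δ cos H = 0.4627, so cos θ_z = 0.7976.
θ_z = arccos(0.7976) = 37.10°.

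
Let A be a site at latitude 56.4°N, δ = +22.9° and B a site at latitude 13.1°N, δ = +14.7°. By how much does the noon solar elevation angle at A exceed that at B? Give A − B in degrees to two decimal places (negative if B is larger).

-31.90°

A: 90° − |56.4 − (22.9)| = 56.50°.
B: 90° − |13.1 − (14.7)| = 88.40°.
A − B = 56.50 − 88.40 = -31.90°.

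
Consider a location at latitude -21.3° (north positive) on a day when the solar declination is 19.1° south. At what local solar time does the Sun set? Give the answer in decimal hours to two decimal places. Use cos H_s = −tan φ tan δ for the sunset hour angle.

−tan φ tan δ = −(-0.3899)(-0.3463) = -0.1350; H_s = arccos(-0.1350) = 97.76°.
Sunset is at 12 + H_s/15 = 12 + 6.517 = 18.517 h local solar time.

18.52 h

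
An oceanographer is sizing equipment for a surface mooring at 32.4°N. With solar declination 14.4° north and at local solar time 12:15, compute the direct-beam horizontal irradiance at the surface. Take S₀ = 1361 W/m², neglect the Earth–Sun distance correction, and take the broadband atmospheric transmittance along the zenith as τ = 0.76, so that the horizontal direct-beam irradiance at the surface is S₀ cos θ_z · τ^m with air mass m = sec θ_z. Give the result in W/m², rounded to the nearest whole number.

968 W/m²

Hour angle H = 15° × (12.25 − 12) = 3.75°.
cos θ_z = sin φ sin δ + cos φ cos δ cos H = (0.5358)(0.2487) + (0.8443)(0.9686)(0.9979) = 0.9493.
Air mass m = 1/cos θ_z = 1/0.9493 = 1.053; τ^m = 0.76^1.053 = 0.7490.
Surface direct beam = 1361 × 0.9493 × 0.7490 = 967.71 W/m².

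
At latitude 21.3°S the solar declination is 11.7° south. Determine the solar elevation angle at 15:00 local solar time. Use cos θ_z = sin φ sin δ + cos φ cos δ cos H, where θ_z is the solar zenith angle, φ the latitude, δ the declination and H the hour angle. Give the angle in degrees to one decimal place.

46.0°

Hour angle H = 15° × (15 − 12) = 45.00°.
cos θ_z = sin(-21.3°) sin(-11.7°) + cos(-21.3°) cos(-11.7°) cos(45.00°) = 0.0737 + 0.6451 = 0.7188.
θ_z = arccos(0.7188) = 44.04°, so the elevation is 90° − 44.04° = 45.96°.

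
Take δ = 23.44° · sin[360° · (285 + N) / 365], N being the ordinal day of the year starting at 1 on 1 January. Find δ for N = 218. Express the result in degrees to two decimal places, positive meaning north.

+16.25°

360 × (285 + 218) / 365 = 496.110°; sin(496.110°) = 0.6933.
δ = 23.44 × 0.6933 = 16.251° ≈ +16.25°.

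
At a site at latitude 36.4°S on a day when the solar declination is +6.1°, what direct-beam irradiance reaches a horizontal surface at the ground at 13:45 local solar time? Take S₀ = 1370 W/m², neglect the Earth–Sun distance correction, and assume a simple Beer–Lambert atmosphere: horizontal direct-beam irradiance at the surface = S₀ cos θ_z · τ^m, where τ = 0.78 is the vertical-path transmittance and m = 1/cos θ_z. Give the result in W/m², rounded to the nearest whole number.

Hour angle H = 15° × (13.75 − 12) = 26.25°.
cos θ_z = sin φ sin δ + cos φ cos δ cos H = (-0.5934)(0.1063) + (0.8049)(0.9943)(0.8969) = 0.6547.
Air mass m = 1/cos θ_z = 1/0.6547 = 1.527; τ^m = 0.78^1.527 = 0.6843.
Surface direct beam = 1370 × 0.6547 × 0.6843 = 613.78 W/m².

614 W/m²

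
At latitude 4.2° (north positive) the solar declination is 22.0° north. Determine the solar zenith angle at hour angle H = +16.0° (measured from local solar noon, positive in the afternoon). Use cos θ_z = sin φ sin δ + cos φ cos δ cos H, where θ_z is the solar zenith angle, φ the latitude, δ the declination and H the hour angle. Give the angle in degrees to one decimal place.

cos θ_z = sin(4.2°) sin(22.0°) + cos(4.2°) cos(22.0°) cos(16.00°) = 0.0274 + 0.8889 = 0.9163.
θ_z = arccos(0.9163) = 23.61°.

23.6°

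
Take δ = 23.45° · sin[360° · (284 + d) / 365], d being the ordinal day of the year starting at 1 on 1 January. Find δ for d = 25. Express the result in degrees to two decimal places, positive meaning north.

360 × (284 + 25) / 365 = 304.767°; sin(304.767°) = -0.8215.
δ = 23.45 × -0.8215 = -19.264° ≈ -19.26°.

-19.26°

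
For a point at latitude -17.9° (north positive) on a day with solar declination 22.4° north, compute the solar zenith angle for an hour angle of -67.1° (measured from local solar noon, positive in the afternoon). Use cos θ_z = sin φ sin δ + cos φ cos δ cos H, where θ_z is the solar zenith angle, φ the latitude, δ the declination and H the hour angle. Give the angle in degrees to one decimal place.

77.0°

cos θ_z = sin(-17.9°) sin(22.4°) + cos(-17.9°) cos(22.4°) cos(-67.10°) = -0.1171 + 0.3423 = 0.2252.
θ_z = arccos(0.2252) = 76.99°.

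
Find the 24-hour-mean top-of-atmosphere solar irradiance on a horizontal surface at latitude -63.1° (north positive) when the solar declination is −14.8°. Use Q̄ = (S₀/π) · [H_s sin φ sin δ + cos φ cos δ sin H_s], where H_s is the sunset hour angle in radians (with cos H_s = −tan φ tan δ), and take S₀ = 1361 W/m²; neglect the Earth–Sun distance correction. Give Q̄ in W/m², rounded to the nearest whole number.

371 W/m²

The sunset hour angle satisfies cos H_s = −tan φ tan δ = -0.5208, giving H_s = 121.39°. In radians, H_s = 2.1187.
H_s sin φ sin δ = 2.1187 × -0.8918 × -0.2554 = 0.4826.
cos φ cos δ sin H_s = 0.4524 × 0.9668 × 0.8536 = 0.3733.
Q̄ = (1361/π) × (0.4826 + 0.3733) = 433.22 × 0.8559 = 370.79 W/m².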